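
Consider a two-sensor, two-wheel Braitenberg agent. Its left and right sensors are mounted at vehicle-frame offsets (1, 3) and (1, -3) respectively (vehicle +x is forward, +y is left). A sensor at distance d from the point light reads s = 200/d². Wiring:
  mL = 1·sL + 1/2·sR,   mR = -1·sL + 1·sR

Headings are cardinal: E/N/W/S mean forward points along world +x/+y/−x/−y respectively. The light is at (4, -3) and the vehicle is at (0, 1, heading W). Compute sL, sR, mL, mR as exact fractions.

100/13 100/37 4350/481 -2400/481

left sensor world pos  = (-1, -2); dL² = 26
right sensor world pos = (-1, 4); dR² = 74
sL = 200/26 = 100/13
sR = 200/74 = 100/37
mL = 1·sL + 1/2·sR = 4350/481
mR = -1·sL + 1·sR = -2400/481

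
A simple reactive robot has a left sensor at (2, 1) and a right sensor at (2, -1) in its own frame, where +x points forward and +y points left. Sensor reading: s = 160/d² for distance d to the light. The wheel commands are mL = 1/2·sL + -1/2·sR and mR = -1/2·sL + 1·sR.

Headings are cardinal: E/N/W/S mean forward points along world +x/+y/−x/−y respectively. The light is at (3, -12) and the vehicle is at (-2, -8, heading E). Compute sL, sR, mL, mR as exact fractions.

80/17 80/9 -320/153 1000/153

left sensor world pos  = (0, -7); dL² = 34
right sensor world pos = (0, -9); dR² = 18
sL = 160/34 = 80/17
sR = 160/18 = 80/9
mL = 1/2·sL + -1/2·sR = -320/153
mR = -1/2·sL + 1·sR = 1000/153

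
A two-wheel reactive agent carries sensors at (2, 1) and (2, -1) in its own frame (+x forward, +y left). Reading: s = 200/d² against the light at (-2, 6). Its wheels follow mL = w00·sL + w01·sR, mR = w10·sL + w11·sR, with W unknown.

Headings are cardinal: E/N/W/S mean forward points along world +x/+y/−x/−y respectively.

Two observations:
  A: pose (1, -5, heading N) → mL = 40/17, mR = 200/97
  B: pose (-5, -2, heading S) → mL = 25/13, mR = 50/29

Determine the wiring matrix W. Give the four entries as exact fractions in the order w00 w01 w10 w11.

1 0 0 1

obs A: pose=(1,-5,N) → sL=40/17, sR=200/97, mL=40/17, mR=200/97
obs B: pose=(-5,-2,S) → sL=25/13, sR=50/29, mL=25/13, mR=50/29
sensor matrix S = [[40/17, 200/97], [25/13, 50/29]]; det S = 57000/621673
solve [mL_A; mL_B] = S·[w00; w01] and [mR_A; mR_B] = S·[w10; w11]:
  w00 = 1, w01 = 0, w10 = 0, w11 = 1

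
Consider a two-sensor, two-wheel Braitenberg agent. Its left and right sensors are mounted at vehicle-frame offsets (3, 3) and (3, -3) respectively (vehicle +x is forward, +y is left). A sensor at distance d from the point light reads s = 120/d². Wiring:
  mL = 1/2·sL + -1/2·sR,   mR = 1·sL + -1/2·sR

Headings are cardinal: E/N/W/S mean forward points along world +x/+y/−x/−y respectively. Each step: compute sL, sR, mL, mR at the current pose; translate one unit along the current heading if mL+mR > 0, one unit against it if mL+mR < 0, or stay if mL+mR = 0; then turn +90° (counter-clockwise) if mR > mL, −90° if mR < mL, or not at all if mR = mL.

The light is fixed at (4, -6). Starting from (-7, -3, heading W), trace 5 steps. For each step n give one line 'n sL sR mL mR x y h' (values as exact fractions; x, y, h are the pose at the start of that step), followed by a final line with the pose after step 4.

n=0: pose=(-7,-3,W); sL=30/49, sR=15/29; mL=135/2842, mR=1005/2842; mL+mR=570/1421 → advance +1; mR−mL=15/49 → turn +1·90°
n=1: pose=(-8,-3,S); sL=40/27, sR=8/15; mL=64/135, mR=164/135; mL+mR=76/45 → advance +1; mR−mL=20/27 → turn +1·90°
n=2: pose=(-8,-4,E); sL=60/53, sR=60/41; mL=-360/2173, mR=870/2173; mL+mR=510/2173 → advance +1; mR−mL=30/53 → turn +1·90°
n=3: pose=(-7,-4,N); sL=120/221, sR=120/89; mL=-7920/19669, mR=-2580/19669; mL+mR=-10500/19669 → advance -1; mR−mL=60/221 → turn +1·90°
n=4: pose=(-7,-5,W); sL=3/5, sR=30/53; mL=9/530, mR=84/265; mL+mR=177/530 → advance +1; mR−mL=3/10 → turn +1·90°

0 30/49 15/29 135/2842 1005/2842 -7 -3 W
1 40/27 8/15 64/135 164/135 -8 -3 S
2 60/53 60/41 -360/2173 870/2173 -8 -4 E
3 120/221 120/89 -7920/19669 -2580/19669 -7 -4 N
4 3/5 30/53 9/530 84/265 -7 -5 W
final -8 -5 S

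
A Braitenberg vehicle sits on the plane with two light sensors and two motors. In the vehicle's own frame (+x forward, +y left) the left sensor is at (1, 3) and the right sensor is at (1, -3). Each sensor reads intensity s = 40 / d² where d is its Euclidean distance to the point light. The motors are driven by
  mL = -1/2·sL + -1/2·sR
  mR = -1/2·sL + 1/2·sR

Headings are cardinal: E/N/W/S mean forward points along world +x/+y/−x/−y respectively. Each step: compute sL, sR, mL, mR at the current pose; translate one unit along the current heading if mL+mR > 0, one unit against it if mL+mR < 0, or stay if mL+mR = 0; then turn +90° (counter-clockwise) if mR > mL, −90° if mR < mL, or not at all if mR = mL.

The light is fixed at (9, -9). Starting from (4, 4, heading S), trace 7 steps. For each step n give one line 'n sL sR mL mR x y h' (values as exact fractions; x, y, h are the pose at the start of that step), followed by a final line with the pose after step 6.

0 10/37 5/26 -445/1924 -75/1924 4 4 S
1 8/61 40/137 -1768/8357 672/8357 4 5 E
2 20/153 20/117 -100/663 40/1989 3 5 N
3 40/149 8/61 -1816/9089 -624/9089 3 4 W
4 10/37 5/26 -445/1924 -75/1924 4 4 S
5 8/61 40/137 -1768/8357 672/8357 4 5 E
6 20/153 20/117 -100/663 40/1989 3 5 N
final 3 4 W

n=0: pose=(4,4,S); sL=10/37, sR=5/26; mL=-445/1924, mR=-75/1924; mL+mR=-10/37 → advance -1; mR−mL=5/26 → turn +1·90°
n=1: pose=(4,5,E); sL=8/61, sR=40/137; mL=-1768/8357, mR=672/8357; mL+mR=-8/61 → advance -1; mR−mL=40/137 → turn +1·90°
n=2: pose=(3,5,N); sL=20/153, sR=20/117; mL=-100/663, mR=40/1989; mL+mR=-20/153 → advance -1; mR−mL=20/117 → turn +1·90°
n=3: pose=(3,4,W); sL=40/149, sR=8/61; mL=-1816/9089, mR=-624/9089; mL+mR=-40/149 → advance -1; mR−mL=8/61 → turn +1·90°
n=4: pose=(4,4,S); sL=10/37, sR=5/26; mL=-445/1924, mR=-75/1924; mL+mR=-10/37 → advance -1; mR−mL=5/26 → turn +1·90°
n=5: pose=(4,5,E); sL=8/61, sR=40/137; mL=-1768/8357, mR=672/8357; mL+mR=-8/61 → advance -1; mR−mL=40/137 → turn +1·90°
n=6: pose=(3,5,N); sL=20/153, sR=20/117; mL=-100/663, mR=40/1989; mL+mR=-20/153 → advance -1; mR−mL=20/117 → turn +1·90°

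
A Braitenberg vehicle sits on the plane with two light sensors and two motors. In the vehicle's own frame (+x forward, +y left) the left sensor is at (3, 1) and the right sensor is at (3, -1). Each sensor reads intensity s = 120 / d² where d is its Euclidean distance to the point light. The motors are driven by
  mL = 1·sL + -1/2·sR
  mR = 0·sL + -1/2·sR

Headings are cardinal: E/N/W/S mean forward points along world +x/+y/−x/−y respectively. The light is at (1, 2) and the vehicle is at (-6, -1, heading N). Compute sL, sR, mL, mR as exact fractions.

left sensor world pos  = (-7, 2); dL² = 64
right sensor world pos = (-5, 2); dR² = 36
sL = 120/64 = 15/8
sR = 120/36 = 10/3
mL = 1·sL + -1/2·sR = 5/24
mR = 0·sL + -1/2·sR = -5/3

15/8 10/3 5/24 -5/3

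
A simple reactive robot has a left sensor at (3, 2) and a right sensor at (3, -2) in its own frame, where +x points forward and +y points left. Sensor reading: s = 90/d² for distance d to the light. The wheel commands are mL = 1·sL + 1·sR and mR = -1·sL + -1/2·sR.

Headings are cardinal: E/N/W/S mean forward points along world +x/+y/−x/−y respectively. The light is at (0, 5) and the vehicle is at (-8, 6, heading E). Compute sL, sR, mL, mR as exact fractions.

45/17 45/13 1350/221 -1935/442

left sensor world pos  = (-5, 8); dL² = 34
right sensor world pos = (-5, 4); dR² = 26
sL = 90/34 = 45/17
sR = 90/26 = 45/13
mL = 1·sL + 1·sR = 1350/221
mR = -1·sL + -1/2·sR = -1935/442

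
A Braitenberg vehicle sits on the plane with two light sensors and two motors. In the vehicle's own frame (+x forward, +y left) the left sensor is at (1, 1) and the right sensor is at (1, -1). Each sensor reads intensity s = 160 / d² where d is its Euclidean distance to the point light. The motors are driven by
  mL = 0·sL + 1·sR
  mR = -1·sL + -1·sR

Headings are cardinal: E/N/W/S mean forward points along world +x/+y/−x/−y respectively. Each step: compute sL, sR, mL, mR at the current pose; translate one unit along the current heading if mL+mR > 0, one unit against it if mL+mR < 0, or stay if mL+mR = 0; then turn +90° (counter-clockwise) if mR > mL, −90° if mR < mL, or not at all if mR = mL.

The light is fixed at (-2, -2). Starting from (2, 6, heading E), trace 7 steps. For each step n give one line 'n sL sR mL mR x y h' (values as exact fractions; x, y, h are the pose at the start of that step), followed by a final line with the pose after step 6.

0 80/53 80/37 80/37 -7200/1961 2 6 E
1 32/13 160/53 160/53 -3776/689 1 6 S
2 40/17 20/13 20/13 -860/221 1 7 W
3 160/109 32/25 32/25 -7488/2725 2 7 N
4 80/53 80/37 80/37 -7200/1961 2 6 E
5 32/13 160/53 160/53 -3776/689 1 6 S
6 40/17 20/13 20/13 -860/221 1 7 W
final 2 7 N

n=0: pose=(2,6,E); sL=80/53, sR=80/37; mL=80/37, mR=-7200/1961; mL+mR=-80/53 → advance -1; mR−mL=-11440/1961 → turn -1·90°
n=1: pose=(1,6,S); sL=32/13, sR=160/53; mL=160/53, mR=-3776/689; mL+mR=-32/13 → advance -1; mR−mL=-5856/689 → turn -1·90°
n=2: pose=(1,7,W); sL=40/17, sR=20/13; mL=20/13, mR=-860/221; mL+mR=-40/17 → advance -1; mR−mL=-1200/221 → turn -1·90°
n=3: pose=(2,7,N); sL=160/109, sR=32/25; mL=32/25, mR=-7488/2725; mL+mR=-160/109 → advance -1; mR−mL=-10976/2725 → turn -1·90°
n=4: pose=(2,6,E); sL=80/53, sR=80/37; mL=80/37, mR=-7200/1961; mL+mR=-80/53 → advance -1; mR−mL=-11440/1961 → turn -1·90°
n=5: pose=(1,6,S); sL=32/13, sR=160/53; mL=160/53, mR=-3776/689; mL+mR=-32/13 → advance -1; mR−mL=-5856/689 → turn -1·90°
n=6: pose=(1,7,W); sL=40/17, sR=20/13; mL=20/13, mR=-860/221; mL+mR=-40/17 → advance -1; mR−mL=-1200/221 → turn -1·90°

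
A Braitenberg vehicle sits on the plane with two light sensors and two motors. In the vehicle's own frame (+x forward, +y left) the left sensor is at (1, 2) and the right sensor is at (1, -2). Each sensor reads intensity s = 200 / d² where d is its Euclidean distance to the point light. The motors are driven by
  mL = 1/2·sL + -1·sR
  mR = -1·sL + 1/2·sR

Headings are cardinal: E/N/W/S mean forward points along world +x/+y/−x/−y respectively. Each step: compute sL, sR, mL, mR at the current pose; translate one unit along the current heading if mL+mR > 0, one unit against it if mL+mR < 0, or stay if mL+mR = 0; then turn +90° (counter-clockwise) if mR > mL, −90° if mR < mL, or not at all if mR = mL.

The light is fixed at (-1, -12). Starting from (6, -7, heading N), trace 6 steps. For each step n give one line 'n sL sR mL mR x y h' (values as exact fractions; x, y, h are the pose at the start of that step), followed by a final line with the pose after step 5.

0 200/61 200/117 -500/7137 -17300/7137 6 -7 N
1 2 50/17 -33/17 -9/17 6 -8 E
2 200/41 200/89 700/3649 -13700/3649 5 -8 N
3 100/37 4 -98/37 -26/37 5 -9 E
4 8 40/13 12/13 -84/13 4 -9 N
5 50/13 50/9 -425/117 -125/117 4 -10 E
final 3 -10 N

n=0: pose=(6,-7,N); sL=200/61, sR=200/117; mL=-500/7137, mR=-17300/7137; mL+mR=-17800/7137 → advance -1; mR−mL=-5600/2379 → turn -1·90°
n=1: pose=(6,-8,E); sL=2, sR=50/17; mL=-33/17, mR=-9/17; mL+mR=-42/17 → advance -1; mR−mL=24/17 → turn +1·90°
n=2: pose=(5,-8,N); sL=200/41, sR=200/89; mL=700/3649, mR=-13700/3649; mL+mR=-13000/3649 → advance -1; mR−mL=-14400/3649 → turn -1·90°
n=3: pose=(5,-9,E); sL=100/37, sR=4; mL=-98/37, mR=-26/37; mL+mR=-124/37 → advance -1; mR−mL=72/37 → turn +1·90°
n=4: pose=(4,-9,N); sL=8, sR=40/13; mL=12/13, mR=-84/13; mL+mR=-72/13 → advance -1; mR−mL=-96/13 → turn -1·90°
n=5: pose=(4,-10,E); sL=50/13, sR=50/9; mL=-425/117, mR=-125/117; mL+mR=-550/117 → advance -1; mR−mL=100/39 → turn +1·90°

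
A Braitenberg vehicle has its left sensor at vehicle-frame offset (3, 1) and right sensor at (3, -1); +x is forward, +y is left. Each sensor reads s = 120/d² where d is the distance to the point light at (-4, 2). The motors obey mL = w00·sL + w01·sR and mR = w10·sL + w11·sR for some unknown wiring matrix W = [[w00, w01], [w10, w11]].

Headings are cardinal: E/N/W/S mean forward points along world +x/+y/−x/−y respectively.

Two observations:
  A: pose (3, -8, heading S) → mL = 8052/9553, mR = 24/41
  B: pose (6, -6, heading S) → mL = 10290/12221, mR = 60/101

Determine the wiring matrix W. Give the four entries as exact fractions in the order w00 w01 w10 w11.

1/2 1 0 1

obs A: pose=(3,-8,S) → sL=120/233, sR=24/41, mL=8052/9553, mR=24/41
obs B: pose=(6,-6,S) → sL=60/121, sR=60/101, mL=10290/12221, mR=60/101
sensor matrix S = [[120/233, 24/41], [60/121, 60/101]]; det S = 1831680/116747213
solve [mL_A; mL_B] = S·[w00; w01] and [mR_A; mR_B] = S·[w10; w11]:
  w00 = 1/2, w01 = 1, w10 = 0, w11 = 1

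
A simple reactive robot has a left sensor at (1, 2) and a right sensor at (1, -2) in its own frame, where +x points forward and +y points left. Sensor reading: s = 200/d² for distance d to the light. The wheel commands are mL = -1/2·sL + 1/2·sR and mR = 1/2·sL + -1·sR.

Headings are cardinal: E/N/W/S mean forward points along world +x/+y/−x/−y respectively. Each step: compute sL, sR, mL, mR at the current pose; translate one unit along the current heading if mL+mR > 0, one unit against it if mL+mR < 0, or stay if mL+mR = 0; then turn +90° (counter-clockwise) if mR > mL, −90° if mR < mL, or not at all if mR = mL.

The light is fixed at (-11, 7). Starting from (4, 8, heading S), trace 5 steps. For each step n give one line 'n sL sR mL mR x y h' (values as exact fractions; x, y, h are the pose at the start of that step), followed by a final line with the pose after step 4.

n=0: pose=(4,8,S); sL=200/289, sR=200/169; mL=12000/48841, mR=-40900/48841; mL+mR=-100/169 → advance -1; mR−mL=-52900/48841 → turn -1·90°
n=1: pose=(4,9,W); sL=50/49, sR=50/53; mL=-100/2597, mR=-1125/2597; mL+mR=-25/53 → advance -1; mR−mL=-1025/2597 → turn -1·90°
n=2: pose=(5,9,N); sL=40/41, sR=200/333; mL=-2560/13653, mR=-1540/13653; mL+mR=-100/333 → advance -1; mR−mL=340/4551 → turn +1·90°
n=3: pose=(5,8,W); sL=100/113, sR=100/117; mL=-200/13221, mR=-5450/13221; mL+mR=-50/117 → advance -1; mR−mL=-1750/4407 → turn -1·90°
n=4: pose=(6,8,N); sL=200/229, sR=40/73; mL=-2720/16717, mR=-1860/16717; mL+mR=-20/73 → advance -1; mR−mL=860/16717 → turn +1·90°

0 200/289 200/169 12000/48841 -40900/48841 4 8 S
1 50/49 50/53 -100/2597 -1125/2597 4 9 W
2 40/41 200/333 -2560/13653 -1540/13653 5 9 N
3 100/113 100/117 -200/13221 -5450/13221 5 8 W
4 200/229 40/73 -2720/16717 -1860/16717 6 8 N
final 6 7 W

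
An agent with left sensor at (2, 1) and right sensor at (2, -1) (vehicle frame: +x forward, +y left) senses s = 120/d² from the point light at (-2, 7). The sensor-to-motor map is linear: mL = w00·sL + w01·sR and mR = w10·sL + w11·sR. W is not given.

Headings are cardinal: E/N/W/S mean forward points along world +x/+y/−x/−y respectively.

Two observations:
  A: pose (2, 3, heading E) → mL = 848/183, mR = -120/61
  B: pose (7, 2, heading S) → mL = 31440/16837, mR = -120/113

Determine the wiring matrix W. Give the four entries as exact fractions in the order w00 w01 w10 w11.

obs A: pose=(2,3,E) → sL=8/3, sR=120/61, mL=848/183, mR=-120/61
obs B: pose=(7,2,S) → sL=120/149, sR=120/113, mL=31440/16837, mR=-120/113
sensor matrix S = [[8/3, 120/61], [120/149, 120/113]]; det S = 1281280/1027057
solve [mL_A; mL_B] = S·[w00; w01] and [mR_A; mR_B] = S·[w10; w11]:
  w00 = 1, w01 = 1, w10 = 0, w11 = -1

1 1 0 -1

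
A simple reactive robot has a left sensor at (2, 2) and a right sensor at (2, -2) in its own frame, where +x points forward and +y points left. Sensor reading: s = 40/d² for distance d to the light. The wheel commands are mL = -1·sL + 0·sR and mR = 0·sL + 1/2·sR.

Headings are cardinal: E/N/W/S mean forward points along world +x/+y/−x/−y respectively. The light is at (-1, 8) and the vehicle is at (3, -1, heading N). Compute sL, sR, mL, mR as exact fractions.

left sensor world pos  = (1, 1); dL² = 53
right sensor world pos = (5, 1); dR² = 85
sL = 40/53 = 40/53
sR = 40/85 = 8/17
mL = -1·sL + 0·sR = -40/53
mR = 0·sL + 1/2·sR = 4/17

40/53 8/17 -40/53 4/17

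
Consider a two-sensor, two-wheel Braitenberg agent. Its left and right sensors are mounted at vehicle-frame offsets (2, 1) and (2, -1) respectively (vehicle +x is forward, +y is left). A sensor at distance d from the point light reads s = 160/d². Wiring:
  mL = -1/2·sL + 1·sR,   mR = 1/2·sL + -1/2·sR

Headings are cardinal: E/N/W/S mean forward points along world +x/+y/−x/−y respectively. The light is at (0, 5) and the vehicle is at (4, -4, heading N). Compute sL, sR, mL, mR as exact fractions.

left sensor world pos  = (3, -2); dL² = 58
right sensor world pos = (5, -2); dR² = 74
sL = 160/58 = 80/29
sR = 160/74 = 80/37
mL = -1/2·sL + 1·sR = 840/1073
mR = 1/2·sL + -1/2·sR = 320/1073

80/29 80/37 840/1073 320/1073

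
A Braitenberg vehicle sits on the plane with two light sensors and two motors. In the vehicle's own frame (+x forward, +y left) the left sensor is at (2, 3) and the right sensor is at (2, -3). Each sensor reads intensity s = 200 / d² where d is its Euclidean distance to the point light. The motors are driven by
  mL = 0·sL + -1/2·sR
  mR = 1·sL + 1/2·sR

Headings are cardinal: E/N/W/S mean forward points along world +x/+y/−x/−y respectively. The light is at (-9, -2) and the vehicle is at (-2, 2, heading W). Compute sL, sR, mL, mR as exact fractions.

left sensor world pos  = (-4, -1); dL² = 26
right sensor world pos = (-4, 5); dR² = 74
sL = 200/26 = 100/13
sR = 200/74 = 100/37
mL = 0·sL + -1/2·sR = -50/37
mR = 1·sL + 1/2·sR = 4350/481

100/13 100/37 -50/37 4350/481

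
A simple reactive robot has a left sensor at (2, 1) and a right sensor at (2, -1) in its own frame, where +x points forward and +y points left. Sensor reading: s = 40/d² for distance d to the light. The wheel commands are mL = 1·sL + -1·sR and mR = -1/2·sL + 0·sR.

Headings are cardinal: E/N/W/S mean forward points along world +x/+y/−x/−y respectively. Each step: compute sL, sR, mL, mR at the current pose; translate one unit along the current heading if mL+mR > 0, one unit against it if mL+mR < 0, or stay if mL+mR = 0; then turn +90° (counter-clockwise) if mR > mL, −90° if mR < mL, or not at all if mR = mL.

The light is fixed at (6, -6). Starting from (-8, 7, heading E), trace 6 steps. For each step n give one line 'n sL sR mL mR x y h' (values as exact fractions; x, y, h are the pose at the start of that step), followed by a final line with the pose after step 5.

n=0: pose=(-8,7,E); sL=2/17, sR=5/36; mL=-13/612, mR=-1/17; mL+mR=-49/612 → advance -1; mR−mL=-23/612 → turn -1·90°
n=1: pose=(-9,7,S); sL=40/317, sR=40/377; mL=2400/119509, mR=-20/317; mL+mR=-5140/119509 → advance -1; mR−mL=-9940/119509 → turn -1·90°
n=2: pose=(-9,8,W); sL=20/229, sR=20/257; mL=560/58853, mR=-10/229; mL+mR=-2010/58853 → advance -1; mR−mL=-3130/58853 → turn -1·90°
n=3: pose=(-8,8,N); sL=40/481, sR=8/85; mL=-448/40885, mR=-20/481; mL+mR=-2148/40885 → advance -1; mR−mL=-1252/40885 → turn -1·90°
n=4: pose=(-8,7,E); sL=2/17, sR=5/36; mL=-13/612, mR=-1/17; mL+mR=-49/612 → advance -1; mR−mL=-23/612 → turn -1·90°
n=5: pose=(-9,7,S); sL=40/317, sR=40/377; mL=2400/119509, mR=-20/317; mL+mR=-5140/119509 → advance -1; mR−mL=-9940/119509 → turn -1·90°

0 2/17 5/36 -13/612 -1/17 -8 7 E
1 40/317 40/377 2400/119509 -20/317 -9 7 S
2 20/229 20/257 560/58853 -10/229 -9 8 W
3 40/481 8/85 -448/40885 -20/481 -8 8 N
4 2/17 5/36 -13/612 -1/17 -8 7 E
5 40/317 40/377 2400/119509 -20/317 -9 7 S
final -9 8 W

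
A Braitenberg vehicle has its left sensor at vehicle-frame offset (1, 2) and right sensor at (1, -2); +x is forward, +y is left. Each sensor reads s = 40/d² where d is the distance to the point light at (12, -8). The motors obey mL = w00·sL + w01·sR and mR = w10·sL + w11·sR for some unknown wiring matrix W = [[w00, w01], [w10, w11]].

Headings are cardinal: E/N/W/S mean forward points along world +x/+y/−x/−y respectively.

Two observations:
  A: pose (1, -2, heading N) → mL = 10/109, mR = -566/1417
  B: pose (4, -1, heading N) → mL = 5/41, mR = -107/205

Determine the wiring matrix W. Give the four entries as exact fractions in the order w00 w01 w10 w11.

obs A: pose=(1,-2,N) → sL=20/109, sR=4/13, mL=10/109, mR=-566/1417
obs B: pose=(4,-1,N) → sL=10/41, sR=2/5, mL=5/41, mR=-107/205
sensor matrix S = [[20/109, 4/13], [10/41, 2/5]]; det S = -96/58097
solve [mL_A; mL_B] = S·[w00; w01] and [mR_A; mR_B] = S·[w10; w11]:
  w00 = 1/2, w01 = 0, w10 = -1/2, w11 = -1

1/2 0 -1/2 -1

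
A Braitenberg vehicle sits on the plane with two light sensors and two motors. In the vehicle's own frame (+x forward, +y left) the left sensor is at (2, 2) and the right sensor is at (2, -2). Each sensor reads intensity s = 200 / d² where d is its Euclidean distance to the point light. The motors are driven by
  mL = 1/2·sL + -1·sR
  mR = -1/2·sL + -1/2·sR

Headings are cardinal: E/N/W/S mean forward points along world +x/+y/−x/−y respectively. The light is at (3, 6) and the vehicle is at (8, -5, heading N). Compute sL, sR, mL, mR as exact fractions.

20/9 20/13 -50/117 -220/117

left sensor world pos  = (6, -3); dL² = 90
right sensor world pos = (10, -3); dR² = 130
sL = 200/90 = 20/9
sR = 200/130 = 20/13
mL = 1/2·sL + -1·sR = -50/117
mR = -1/2·sL + -1/2·sR = -220/117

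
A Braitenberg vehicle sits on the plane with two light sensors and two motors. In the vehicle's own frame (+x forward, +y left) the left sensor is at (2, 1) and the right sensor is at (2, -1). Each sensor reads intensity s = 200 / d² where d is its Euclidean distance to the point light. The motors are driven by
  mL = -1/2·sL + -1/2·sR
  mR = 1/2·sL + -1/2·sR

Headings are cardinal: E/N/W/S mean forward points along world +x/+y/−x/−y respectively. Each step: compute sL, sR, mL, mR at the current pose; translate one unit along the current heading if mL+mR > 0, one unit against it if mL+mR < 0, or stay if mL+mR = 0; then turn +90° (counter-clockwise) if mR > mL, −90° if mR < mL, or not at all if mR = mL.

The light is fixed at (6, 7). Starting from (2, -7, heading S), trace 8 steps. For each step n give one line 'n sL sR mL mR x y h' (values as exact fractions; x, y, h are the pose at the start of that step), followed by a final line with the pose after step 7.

n=0: pose=(2,-7,S); sL=40/53, sR=200/281; mL=-10920/14893, mR=320/14893; mL+mR=-200/281 → advance -1; mR−mL=40/53 → turn +1·90°
n=1: pose=(2,-6,E); sL=50/37, sR=1; mL=-87/74, mR=13/74; mL+mR=-1 → advance -1; mR−mL=50/37 → turn +1·90°
n=2: pose=(1,-6,N); sL=200/157, sR=200/137; mL=-29400/21509, mR=-2000/21509; mL+mR=-200/137 → advance -1; mR−mL=200/157 → turn +1·90°
n=3: pose=(1,-7,W); sL=100/137, sR=100/109; mL=-12300/14933, mR=-1400/14933; mL+mR=-100/109 → advance -1; mR−mL=100/137 → turn +1·90°
n=4: pose=(2,-7,S); sL=40/53, sR=200/281; mL=-10920/14893, mR=320/14893; mL+mR=-200/281 → advance -1; mR−mL=40/53 → turn +1·90°
n=5: pose=(2,-6,E); sL=50/37, sR=1; mL=-87/74, mR=13/74; mL+mR=-1 → advance -1; mR−mL=50/37 → turn +1·90°
n=6: pose=(1,-6,N); sL=200/157, sR=200/137; mL=-29400/21509, mR=-2000/21509; mL+mR=-200/137 → advance -1; mR−mL=200/157 → turn +1·90°
n=7: pose=(1,-7,W); sL=100/137, sR=100/109; mL=-12300/14933, mR=-1400/14933; mL+mR=-100/109 → advance -1; mR−mL=100/137 → turn +1·90°

0 40/53 200/281 -10920/14893 320/14893 2 -7 S
1 50/37 1 -87/74 13/74 2 -6 E
2 200/157 200/137 -29400/21509 -2000/21509 1 -6 N
3 100/137 100/109 -12300/14933 -1400/14933 1 -7 W
4 40/53 200/281 -10920/14893 320/14893 2 -7 S
5 50/37 1 -87/74 13/74 2 -6 E
6 200/157 200/137 -29400/21509 -2000/21509 1 -6 N
7 100/137 100/109 -12300/14933 -1400/14933 1 -7 W
final 2 -7 S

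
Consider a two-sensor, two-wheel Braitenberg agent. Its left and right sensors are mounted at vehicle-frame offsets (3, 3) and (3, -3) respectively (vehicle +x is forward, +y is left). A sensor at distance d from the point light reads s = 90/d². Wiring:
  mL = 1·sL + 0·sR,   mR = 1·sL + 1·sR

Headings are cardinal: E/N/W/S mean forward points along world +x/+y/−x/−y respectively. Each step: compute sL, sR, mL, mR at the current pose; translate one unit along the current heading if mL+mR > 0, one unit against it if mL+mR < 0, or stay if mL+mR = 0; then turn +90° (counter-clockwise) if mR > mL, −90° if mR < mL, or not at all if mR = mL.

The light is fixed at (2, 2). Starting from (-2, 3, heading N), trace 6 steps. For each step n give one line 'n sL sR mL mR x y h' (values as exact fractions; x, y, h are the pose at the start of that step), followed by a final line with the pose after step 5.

n=0: pose=(-2,3,N); sL=18/13, sR=90/17; mL=18/13, mR=1476/221; mL+mR=1782/221 → advance +1; mR−mL=90/17 → turn +1·90°
n=1: pose=(-2,4,W); sL=9/5, sR=45/37; mL=9/5, mR=558/185; mL+mR=891/185 → advance +1; mR−mL=45/37 → turn +1·90°
n=2: pose=(-3,4,S); sL=18, sR=18/13; mL=18, mR=252/13; mL+mR=486/13 → advance +1; mR−mL=18/13 → turn +1·90°
n=3: pose=(-3,3,E); sL=9/2, sR=45/4; mL=9/2, mR=63/4; mL+mR=81/4 → advance +1; mR−mL=45/4 → turn +1·90°
n=4: pose=(-2,3,N); sL=18/13, sR=90/17; mL=18/13, mR=1476/221; mL+mR=1782/221 → advance +1; mR−mL=90/17 → turn +1·90°
n=5: pose=(-2,4,W); sL=9/5, sR=45/37; mL=9/5, mR=558/185; mL+mR=891/185 → advance +1; mR−mL=45/37 → turn +1·90°

0 18/13 90/17 18/13 1476/221 -2 3 N
1 9/5 45/37 9/5 558/185 -2 4 W
2 18 18/13 18 252/13 -3 4 S
3 9/2 45/4 9/2 63/4 -3 3 E
4 18/13 90/17 18/13 1476/221 -2 3 N
5 9/5 45/37 9/5 558/185 -2 4 W
final -3 4 S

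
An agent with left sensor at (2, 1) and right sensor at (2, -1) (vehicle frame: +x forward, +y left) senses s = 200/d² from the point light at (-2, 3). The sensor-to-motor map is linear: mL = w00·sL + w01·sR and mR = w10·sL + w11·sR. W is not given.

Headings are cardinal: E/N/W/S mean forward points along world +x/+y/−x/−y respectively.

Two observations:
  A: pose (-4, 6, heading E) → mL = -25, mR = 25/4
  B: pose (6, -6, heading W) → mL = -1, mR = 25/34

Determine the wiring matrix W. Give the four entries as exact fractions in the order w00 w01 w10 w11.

obs A: pose=(-4,6,E) → sL=25/2, sR=50, mL=-25, mR=25/4
obs B: pose=(6,-6,W) → sL=25/17, sR=2, mL=-1, mR=25/34
sensor matrix S = [[25/2, 50], [25/17, 2]]; det S = -825/17
solve [mL_A; mL_B] = S·[w00; w01] and [mR_A; mR_B] = S·[w10; w11]:
  w00 = 0, w01 = -1/2, w10 = 1/2, w11 = 0

0 -1/2 1/2 0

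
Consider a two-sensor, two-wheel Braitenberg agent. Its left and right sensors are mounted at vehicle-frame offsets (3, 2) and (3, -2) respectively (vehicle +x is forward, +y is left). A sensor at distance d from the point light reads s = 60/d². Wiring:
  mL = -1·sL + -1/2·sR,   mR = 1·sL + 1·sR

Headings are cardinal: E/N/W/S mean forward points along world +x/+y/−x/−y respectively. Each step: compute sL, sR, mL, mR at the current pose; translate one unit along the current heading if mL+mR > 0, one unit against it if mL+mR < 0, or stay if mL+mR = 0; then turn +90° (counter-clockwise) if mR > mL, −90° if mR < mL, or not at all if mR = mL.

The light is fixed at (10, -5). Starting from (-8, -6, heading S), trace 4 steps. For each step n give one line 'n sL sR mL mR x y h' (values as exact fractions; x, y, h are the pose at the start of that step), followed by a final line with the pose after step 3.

n=0: pose=(-8,-6,S); sL=15/68, sR=15/104; mL=-1035/3536, mR=645/1768; mL+mR=15/208 → advance +1; mR−mL=2325/3536 → turn +1·90°
n=1: pose=(-8,-7,E); sL=4/15, sR=60/241; mL=-1414/3615, mR=1864/3615; mL+mR=30/241 → advance +1; mR−mL=3278/3615 → turn +1·90°
n=2: pose=(-7,-7,N); sL=30/181, sR=30/113; mL=-6105/20453, mR=8820/20453; mL+mR=15/113 → advance +1; mR−mL=14925/20453 → turn +1·90°
n=3: pose=(-7,-6,W); sL=60/409, sR=60/401; mL=-36330/164009, mR=48600/164009; mL+mR=30/401 → advance +1; mR−mL=84930/164009 → turn +1·90°

0 15/68 15/104 -1035/3536 645/1768 -8 -6 S
1 4/15 60/241 -1414/3615 1864/3615 -8 -7 E
2 30/181 30/113 -6105/20453 8820/20453 -7 -7 N
3 60/409 60/401 -36330/164009 48600/164009 -7 -6 W
final -8 -6 S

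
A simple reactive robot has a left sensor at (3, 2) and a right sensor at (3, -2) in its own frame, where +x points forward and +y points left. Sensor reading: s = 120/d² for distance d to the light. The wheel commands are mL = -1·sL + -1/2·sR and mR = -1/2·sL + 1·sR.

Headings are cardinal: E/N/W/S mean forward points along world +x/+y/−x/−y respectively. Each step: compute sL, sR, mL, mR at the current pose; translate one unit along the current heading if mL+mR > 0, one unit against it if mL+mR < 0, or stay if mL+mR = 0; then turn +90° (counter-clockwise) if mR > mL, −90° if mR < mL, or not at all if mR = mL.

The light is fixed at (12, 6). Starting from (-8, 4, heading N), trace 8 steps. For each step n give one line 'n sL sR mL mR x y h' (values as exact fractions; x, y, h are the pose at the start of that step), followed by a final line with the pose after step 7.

n=0: pose=(-8,4,N); sL=24/97, sR=24/65; mL=-2724/6305, mR=1548/6305; mL+mR=-1176/6305 → advance -1; mR−mL=4272/6305 → turn +1·90°
n=1: pose=(-8,3,W); sL=60/277, sR=12/53; mL=-4842/14681, mR=1734/14681; mL+mR=-3108/14681 → advance -1; mR−mL=6576/14681 → turn +1·90°
n=2: pose=(-7,3,S); sL=24/65, sR=40/159; mL=-5116/10335, mR=692/10335; mL+mR=-4424/10335 → advance -1; mR−mL=1936/3445 → turn +1·90°
n=3: pose=(-7,4,E); sL=15/32, sR=15/34; mL=-375/544, mR=225/1088; mL+mR=-525/1088 → advance -1; mR−mL=975/1088 → turn +1·90°
n=4: pose=(-8,4,N); sL=24/97, sR=24/65; mL=-2724/6305, mR=1548/6305; mL+mR=-1176/6305 → advance -1; mR−mL=4272/6305 → turn +1·90°
n=5: pose=(-8,3,W); sL=60/277, sR=12/53; mL=-4842/14681, mR=1734/14681; mL+mR=-3108/14681 → advance -1; mR−mL=6576/14681 → turn +1·90°
n=6: pose=(-7,3,S); sL=24/65, sR=40/159; mL=-5116/10335, mR=692/10335; mL+mR=-4424/10335 → advance -1; mR−mL=1936/3445 → turn +1·90°
n=7: pose=(-7,4,E); sL=15/32, sR=15/34; mL=-375/544, mR=225/1088; mL+mR=-525/1088 → advance -1; mR−mL=975/1088 → turn +1·90°

0 24/97 24/65 -2724/6305 1548/6305 -8 4 N
1 60/277 12/53 -4842/14681 1734/14681 -8 3 W
2 24/65 40/159 -5116/10335 692/10335 -7 3 S
3 15/32 15/34 -375/544 225/1088 -7 4 E
4 24/97 24/65 -2724/6305 1548/6305 -8 4 N
5 60/277 12/53 -4842/14681 1734/14681 -8 3 W
6 24/65 40/159 -5116/10335 692/10335 -7 3 S
7 15/32 15/34 -375/544 225/1088 -7 4 E
final -8 4 N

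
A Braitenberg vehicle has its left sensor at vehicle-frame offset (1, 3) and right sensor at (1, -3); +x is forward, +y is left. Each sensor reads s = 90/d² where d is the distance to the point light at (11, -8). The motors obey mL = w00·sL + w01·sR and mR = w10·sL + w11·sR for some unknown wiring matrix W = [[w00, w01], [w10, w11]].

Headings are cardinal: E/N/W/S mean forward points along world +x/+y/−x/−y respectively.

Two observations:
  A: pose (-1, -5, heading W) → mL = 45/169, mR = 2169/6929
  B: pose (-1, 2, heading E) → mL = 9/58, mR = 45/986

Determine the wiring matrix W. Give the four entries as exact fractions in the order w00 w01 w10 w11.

1/2 0 1 -1/2

obs A: pose=(-1,-5,W) → sL=90/169, sR=18/41, mL=45/169, mR=2169/6929
obs B: pose=(-1,2,E) → sL=9/29, sR=9/17, mL=9/58, mR=45/986
sensor matrix S = [[90/169, 18/41], [9/29, 9/17]]; det S = 497664/3415997
solve [mL_A; mL_B] = S·[w00; w01] and [mR_A; mR_B] = S·[w10; w11]:
  w00 = 1/2, w01 = 0, w10 = 1, w11 = -1/2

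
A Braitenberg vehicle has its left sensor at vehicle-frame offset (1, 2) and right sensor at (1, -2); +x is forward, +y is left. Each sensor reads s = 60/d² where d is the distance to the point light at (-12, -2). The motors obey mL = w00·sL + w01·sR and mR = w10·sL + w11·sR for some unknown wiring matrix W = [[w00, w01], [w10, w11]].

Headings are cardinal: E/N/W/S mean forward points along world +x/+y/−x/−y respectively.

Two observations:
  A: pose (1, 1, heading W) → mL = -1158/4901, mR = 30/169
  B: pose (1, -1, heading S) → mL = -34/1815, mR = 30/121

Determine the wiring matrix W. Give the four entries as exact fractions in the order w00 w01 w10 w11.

-1 1/2 0 1/2

obs A: pose=(1,1,W) → sL=12/29, sR=60/169, mL=-1158/4901, mR=30/169
obs B: pose=(1,-1,S) → sL=4/15, sR=60/121, mL=-34/1815, mR=30/121
sensor matrix S = [[12/29, 60/169], [4/15, 60/121]]; det S = 65536/593021
solve [mL_A; mL_B] = S·[w00; w01] and [mR_A; mR_B] = S·[w10; w11]:
  w00 = -1, w01 = 1/2, w10 = 0, w11 = 1/2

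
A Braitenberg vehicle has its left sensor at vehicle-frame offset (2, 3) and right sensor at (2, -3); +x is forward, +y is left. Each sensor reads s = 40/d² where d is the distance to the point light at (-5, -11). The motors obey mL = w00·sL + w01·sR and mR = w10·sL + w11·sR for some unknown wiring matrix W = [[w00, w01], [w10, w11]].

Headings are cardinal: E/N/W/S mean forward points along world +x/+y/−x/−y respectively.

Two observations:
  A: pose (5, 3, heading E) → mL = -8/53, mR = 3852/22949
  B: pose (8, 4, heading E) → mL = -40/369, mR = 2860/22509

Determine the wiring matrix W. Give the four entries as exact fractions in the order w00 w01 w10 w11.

0 -1 1 1/2

obs A: pose=(5,3,E) → sL=40/433, sR=8/53, mL=-8/53, mR=3852/22949
obs B: pose=(8,4,E) → sL=40/549, sR=40/369, mL=-40/369, mR=2860/22509
sensor matrix S = [[40/433, 8/53], [40/549, 40/369]]; det S = -508160/516559041
solve [mL_A; mL_B] = S·[w00; w01] and [mR_A; mR_B] = S·[w10; w11]:
  w00 = 0, w01 = -1, w10 = 1, w11 = 1/2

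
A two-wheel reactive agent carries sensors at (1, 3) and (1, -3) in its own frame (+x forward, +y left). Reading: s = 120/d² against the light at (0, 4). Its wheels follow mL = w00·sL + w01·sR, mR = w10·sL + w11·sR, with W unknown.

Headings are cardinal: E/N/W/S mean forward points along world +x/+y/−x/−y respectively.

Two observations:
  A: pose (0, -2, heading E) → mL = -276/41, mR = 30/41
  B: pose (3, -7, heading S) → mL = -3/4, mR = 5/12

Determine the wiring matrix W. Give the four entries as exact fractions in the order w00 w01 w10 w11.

obs A: pose=(0,-2,E) → sL=12, sR=60/41, mL=-276/41, mR=30/41
obs B: pose=(3,-7,S) → sL=2/3, sR=5/6, mL=-3/4, mR=5/12
sensor matrix S = [[12, 60/41], [2/3, 5/6]]; det S = 370/41
solve [mL_A; mL_B] = S·[w00; w01] and [mR_A; mR_B] = S·[w10; w11]:
  w00 = -1/2, w01 = -1/2, w10 = 0, w11 = 1/2

-1/2 -1/2 0 1/2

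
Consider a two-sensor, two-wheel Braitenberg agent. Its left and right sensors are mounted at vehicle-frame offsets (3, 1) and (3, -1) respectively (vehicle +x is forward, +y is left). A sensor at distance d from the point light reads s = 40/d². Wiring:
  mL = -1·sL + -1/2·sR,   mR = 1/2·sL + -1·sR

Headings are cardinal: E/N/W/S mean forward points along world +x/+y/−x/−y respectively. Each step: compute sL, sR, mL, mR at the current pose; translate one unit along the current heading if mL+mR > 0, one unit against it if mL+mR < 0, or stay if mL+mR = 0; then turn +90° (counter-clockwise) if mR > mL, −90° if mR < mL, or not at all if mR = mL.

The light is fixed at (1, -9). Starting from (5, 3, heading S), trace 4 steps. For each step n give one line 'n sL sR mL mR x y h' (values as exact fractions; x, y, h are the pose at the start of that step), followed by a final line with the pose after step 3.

n=0: pose=(5,3,S); sL=20/53, sR=4/9; mL=-286/477, mR=-122/477; mL+mR=-136/159 → advance -1; mR−mL=164/477 → turn +1·90°
n=1: pose=(5,4,E); sL=8/49, sR=40/193; mL=-2524/9457, mR=-1188/9457; mL+mR=-3712/9457 → advance -1; mR−mL=1336/9457 → turn +1·90°
n=2: pose=(4,4,N); sL=2/13, sR=5/34; mL=-201/884, mR=-31/442; mL+mR=-263/884 → advance -1; mR−mL=139/884 → turn +1·90°
n=3: pose=(4,3,W); sL=40/121, sR=40/169; mL=-9180/20449, mR=-1460/20449; mL+mR=-10640/20449 → advance -1; mR−mL=7720/20449 → turn +1·90°

0 20/53 4/9 -286/477 -122/477 5 3 S
1 8/49 40/193 -2524/9457 -1188/9457 5 4 E
2 2/13 5/34 -201/884 -31/442 4 4 N
3 40/121 40/169 -9180/20449 -1460/20449 4 3 W
final 5 3 S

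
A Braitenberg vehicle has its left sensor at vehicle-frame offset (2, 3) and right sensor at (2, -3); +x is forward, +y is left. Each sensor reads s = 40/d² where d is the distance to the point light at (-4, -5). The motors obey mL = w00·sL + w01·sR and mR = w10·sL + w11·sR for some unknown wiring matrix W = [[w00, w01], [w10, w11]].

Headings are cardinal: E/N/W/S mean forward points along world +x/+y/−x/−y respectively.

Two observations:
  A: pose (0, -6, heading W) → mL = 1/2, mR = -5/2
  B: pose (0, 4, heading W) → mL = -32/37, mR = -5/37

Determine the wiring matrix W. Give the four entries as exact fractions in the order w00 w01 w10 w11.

obs A: pose=(0,-6,W) → sL=2, sR=5, mL=1/2, mR=-5/2
obs B: pose=(0,4,W) → sL=1, sR=10/37, mL=-32/37, mR=-5/37
sensor matrix S = [[2, 5], [1, 10/37]]; det S = -165/37
solve [mL_A; mL_B] = S·[w00; w01] and [mR_A; mR_B] = S·[w10; w11]:
  w00 = -1, w01 = 1/2, w10 = 0, w11 = -1/2

-1 1/2 0 -1/2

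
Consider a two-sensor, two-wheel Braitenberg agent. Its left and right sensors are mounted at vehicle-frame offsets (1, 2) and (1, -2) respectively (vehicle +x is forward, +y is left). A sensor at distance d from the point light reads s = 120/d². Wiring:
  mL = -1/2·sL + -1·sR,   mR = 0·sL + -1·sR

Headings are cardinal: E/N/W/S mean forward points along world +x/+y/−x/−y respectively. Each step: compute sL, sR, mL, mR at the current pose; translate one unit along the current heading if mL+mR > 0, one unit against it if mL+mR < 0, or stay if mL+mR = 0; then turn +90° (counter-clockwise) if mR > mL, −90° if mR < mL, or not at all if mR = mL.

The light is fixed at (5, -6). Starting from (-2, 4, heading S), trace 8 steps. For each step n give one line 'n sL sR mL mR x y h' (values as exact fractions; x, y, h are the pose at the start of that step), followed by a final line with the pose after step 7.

n=0: pose=(-2,4,S); sL=60/53, sR=20/27; mL=-1870/1431, mR=-20/27; mL+mR=-2930/1431 → advance -1; mR−mL=30/53 → turn +1·90°
n=1: pose=(-2,5,E); sL=24/41, sR=40/39; mL=-2108/1599, mR=-40/39; mL+mR=-3748/1599 → advance -1; mR−mL=12/41 → turn +1·90°
n=2: pose=(-3,5,N); sL=30/61, sR=2/3; mL=-167/183, mR=-2/3; mL+mR=-289/183 → advance -1; mR−mL=15/61 → turn +1·90°
n=3: pose=(-3,4,W); sL=24/29, sR=8/15; mL=-412/435, mR=-8/15; mL+mR=-644/435 → advance -1; mR−mL=12/29 → turn +1·90°
n=4: pose=(-2,4,S); sL=60/53, sR=20/27; mL=-1870/1431, mR=-20/27; mL+mR=-2930/1431 → advance -1; mR−mL=30/53 → turn +1·90°
n=5: pose=(-2,5,E); sL=24/41, sR=40/39; mL=-2108/1599, mR=-40/39; mL+mR=-3748/1599 → advance -1; mR−mL=12/41 → turn +1·90°
n=6: pose=(-3,5,N); sL=30/61, sR=2/3; mL=-167/183, mR=-2/3; mL+mR=-289/183 → advance -1; mR−mL=15/61 → turn +1·90°
n=7: pose=(-3,4,W); sL=24/29, sR=8/15; mL=-412/435, mR=-8/15; mL+mR=-644/435 → advance -1; mR−mL=12/29 → turn +1·90°

0 60/53 20/27 -1870/1431 -20/27 -2 4 S
1 24/41 40/39 -2108/1599 -40/39 -2 5 E
2 30/61 2/3 -167/183 -2/3 -3 5 N
3 24/29 8/15 -412/435 -8/15 -3 4 W
4 60/53 20/27 -1870/1431 -20/27 -2 4 S
5 24/41 40/39 -2108/1599 -40/39 -2 5 E
6 30/61 2/3 -167/183 -2/3 -3 5 N
7 24/29 8/15 -412/435 -8/15 -3 4 W
final -2 4 S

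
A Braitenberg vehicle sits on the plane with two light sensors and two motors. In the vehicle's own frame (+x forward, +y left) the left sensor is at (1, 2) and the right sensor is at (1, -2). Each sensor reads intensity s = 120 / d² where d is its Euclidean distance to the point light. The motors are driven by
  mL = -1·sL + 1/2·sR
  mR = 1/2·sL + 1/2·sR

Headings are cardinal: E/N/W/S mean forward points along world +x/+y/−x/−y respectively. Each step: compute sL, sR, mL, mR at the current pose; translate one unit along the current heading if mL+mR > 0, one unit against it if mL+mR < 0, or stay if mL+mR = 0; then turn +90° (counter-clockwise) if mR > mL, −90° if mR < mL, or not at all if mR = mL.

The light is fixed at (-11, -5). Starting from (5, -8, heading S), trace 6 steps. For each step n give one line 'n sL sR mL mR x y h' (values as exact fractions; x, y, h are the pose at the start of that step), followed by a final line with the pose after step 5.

0 6/17 30/53 -63/901 414/901 5 -8 S
1 120/293 24/65 -4284/19045 7416/19045 5 -9 E
2 20/39 12/37 -506/1443 604/1443 6 -9 N
3 120/281 120/257 -13980/72217 32280/72217 6 -8 W
4 6/17 30/53 -63/901 414/901 5 -8 S
5 120/293 24/65 -4284/19045 7416/19045 5 -9 E
final 6 -9 N

n=0: pose=(5,-8,S); sL=6/17, sR=30/53; mL=-63/901, mR=414/901; mL+mR=351/901 → advance +1; mR−mL=9/17 → turn +1·90°
n=1: pose=(5,-9,E); sL=120/293, sR=24/65; mL=-4284/19045, mR=7416/19045; mL+mR=3132/19045 → advance +1; mR−mL=180/293 → turn +1·90°
n=2: pose=(6,-9,N); sL=20/39, sR=12/37; mL=-506/1443, mR=604/1443; mL+mR=98/1443 → advance +1; mR−mL=10/13 → turn +1·90°
n=3: pose=(6,-8,W); sL=120/281, sR=120/257; mL=-13980/72217, mR=32280/72217; mL+mR=18300/72217 → advance +1; mR−mL=180/281 → turn +1·90°
n=4: pose=(5,-8,S); sL=6/17, sR=30/53; mL=-63/901, mR=414/901; mL+mR=351/901 → advance +1; mR−mL=9/17 → turn +1·90°
n=5: pose=(5,-9,E); sL=120/293, sR=24/65; mL=-4284/19045, mR=7416/19045; mL+mR=3132/19045 → advance +1; mR−mL=180/293 → turn +1·90°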